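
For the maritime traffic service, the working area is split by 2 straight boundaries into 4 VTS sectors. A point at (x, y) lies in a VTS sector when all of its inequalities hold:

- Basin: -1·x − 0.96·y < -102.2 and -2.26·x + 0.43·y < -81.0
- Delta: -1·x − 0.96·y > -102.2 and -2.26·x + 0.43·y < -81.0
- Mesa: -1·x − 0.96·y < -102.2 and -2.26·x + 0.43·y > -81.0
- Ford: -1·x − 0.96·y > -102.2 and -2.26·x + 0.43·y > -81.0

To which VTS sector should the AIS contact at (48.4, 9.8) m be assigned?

-1·48.4 − 0.96·9.8 = -57.808, which is > -102.2
-2.26·48.4 + 0.43·9.8 = -105.170, which is < -81.0
This sign pattern matches Delta.

Delta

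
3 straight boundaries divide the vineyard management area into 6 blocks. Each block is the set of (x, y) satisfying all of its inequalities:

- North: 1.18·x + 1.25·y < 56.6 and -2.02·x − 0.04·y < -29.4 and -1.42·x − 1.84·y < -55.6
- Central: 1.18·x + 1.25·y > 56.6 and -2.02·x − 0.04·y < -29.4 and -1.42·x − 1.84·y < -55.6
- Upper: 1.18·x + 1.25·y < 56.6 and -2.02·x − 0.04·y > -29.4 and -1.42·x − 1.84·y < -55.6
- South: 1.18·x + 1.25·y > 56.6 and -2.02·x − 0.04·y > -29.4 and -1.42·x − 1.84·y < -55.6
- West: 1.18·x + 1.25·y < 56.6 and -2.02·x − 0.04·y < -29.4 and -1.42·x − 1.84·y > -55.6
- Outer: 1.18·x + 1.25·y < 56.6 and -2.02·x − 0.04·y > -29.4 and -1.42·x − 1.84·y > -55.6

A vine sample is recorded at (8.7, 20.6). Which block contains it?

Outer

1.18·8.7 + 1.25·20.6 = 36.016, which is < 56.6
-2.02·8.7 − 0.04·20.6 = -18.398, which is > -29.4
-1.42·8.7 − 1.84·20.6 = -50.258, which is > -55.6
This sign pattern matches Outer.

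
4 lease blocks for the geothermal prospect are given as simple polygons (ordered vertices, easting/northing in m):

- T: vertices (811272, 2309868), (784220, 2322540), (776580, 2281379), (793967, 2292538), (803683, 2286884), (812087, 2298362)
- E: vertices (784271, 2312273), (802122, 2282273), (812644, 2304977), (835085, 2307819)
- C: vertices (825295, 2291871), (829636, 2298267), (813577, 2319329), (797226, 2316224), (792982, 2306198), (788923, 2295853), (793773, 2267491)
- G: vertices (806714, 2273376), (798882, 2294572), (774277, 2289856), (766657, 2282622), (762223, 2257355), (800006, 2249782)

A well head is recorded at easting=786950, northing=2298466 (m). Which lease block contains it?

T

Cast a ray rightward from (786950, 2298466). For each polygon, the edges (by vertex number in listed order) whose endpoints lie on opposite sides of northing = 2298466, where each meets that height, and whether that is right or left of the point:
T: 2–3 at easting≈779751.6 (left), 6–1 at easting≈812079.6 (right) → 1 crossing.
E: 1–2 at easting≈792486.6 (right), 2–3 at easting≈809626.5 (right) → 2 crossings.
C: 2–3 at easting≈829484.3 (right), 5–6 at easting≈789948.2 (right) → 2 crossings.
G: no edge straddles that height → 0 crossings.
Only T has an odd count, so the point is inside T.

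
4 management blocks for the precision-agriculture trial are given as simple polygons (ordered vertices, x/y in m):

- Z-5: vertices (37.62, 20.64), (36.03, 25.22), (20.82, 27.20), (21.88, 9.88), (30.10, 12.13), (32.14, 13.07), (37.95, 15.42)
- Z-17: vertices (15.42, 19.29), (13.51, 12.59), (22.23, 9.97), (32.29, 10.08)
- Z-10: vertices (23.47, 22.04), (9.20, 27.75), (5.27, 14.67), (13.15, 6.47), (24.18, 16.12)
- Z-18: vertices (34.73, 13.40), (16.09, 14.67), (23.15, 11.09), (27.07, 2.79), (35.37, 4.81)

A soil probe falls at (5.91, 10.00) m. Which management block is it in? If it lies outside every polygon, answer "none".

Cast a ray rightward from (5.91, 10.00). For each polygon, the edges (by vertex number in listed order) whose endpoints lie on opposite sides of y = 10.00, where each meets that height, and whether that is right or left of the point:
Z-5: 3–4 at x≈21.873 (right), 4–5 at x≈22.318 (right) → 2 crossings.
Z-17: 2–3 at x≈22.130 (right), 3–4 at x≈24.974 (right) → 2 crossings.
Z-10: 3–4 at x≈9.758 (right), 4–5 at x≈17.185 (right) → 2 crossings.
Z-18: 3–4 at x≈23.665 (right), 5–1 at x≈34.983 (right) → 2 crossings.
All counts are even, so the point lies outside every listed polygon.

none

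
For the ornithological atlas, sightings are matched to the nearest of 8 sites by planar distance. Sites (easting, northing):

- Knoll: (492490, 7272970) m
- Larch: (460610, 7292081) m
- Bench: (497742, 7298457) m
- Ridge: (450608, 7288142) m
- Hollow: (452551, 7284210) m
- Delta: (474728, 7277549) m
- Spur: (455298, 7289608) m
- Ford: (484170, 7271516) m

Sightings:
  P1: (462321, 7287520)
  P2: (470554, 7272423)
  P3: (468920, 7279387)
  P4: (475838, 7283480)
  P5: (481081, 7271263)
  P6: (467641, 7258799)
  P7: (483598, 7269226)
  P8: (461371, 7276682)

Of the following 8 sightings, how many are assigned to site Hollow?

1

P1 → Larch
P2 → Delta
P3 → Delta
P4 → Delta
P5 → Ford
P6 → Delta
P7 → Ford
P8 → Hollow
1 of the 8 goes to Hollow.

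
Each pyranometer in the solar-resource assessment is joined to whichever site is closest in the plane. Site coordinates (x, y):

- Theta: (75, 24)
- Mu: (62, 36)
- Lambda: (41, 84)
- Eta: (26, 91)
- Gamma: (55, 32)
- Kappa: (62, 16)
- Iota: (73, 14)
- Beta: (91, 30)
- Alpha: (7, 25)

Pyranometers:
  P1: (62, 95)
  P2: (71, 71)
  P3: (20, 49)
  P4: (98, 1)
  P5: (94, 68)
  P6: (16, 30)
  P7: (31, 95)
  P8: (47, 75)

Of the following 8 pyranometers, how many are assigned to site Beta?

P1 → Lambda
P2 → Lambda
P3 → Alpha
P4 → Iota
P5 → Beta
P6 → Alpha
P7 → Eta
P8 → Lambda
1 of the 8 goes to Beta.

1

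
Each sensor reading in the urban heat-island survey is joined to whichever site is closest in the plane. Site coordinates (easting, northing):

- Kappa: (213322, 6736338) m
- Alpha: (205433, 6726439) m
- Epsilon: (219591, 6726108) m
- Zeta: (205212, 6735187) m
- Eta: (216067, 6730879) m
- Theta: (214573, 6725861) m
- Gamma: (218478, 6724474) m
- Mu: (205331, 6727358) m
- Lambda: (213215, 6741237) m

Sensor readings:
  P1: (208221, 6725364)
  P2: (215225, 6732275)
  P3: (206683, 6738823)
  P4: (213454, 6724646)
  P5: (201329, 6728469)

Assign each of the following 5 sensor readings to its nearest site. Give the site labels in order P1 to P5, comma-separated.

P1 → Alpha (d²=8928569.00)
P2 → Eta (d²=2657780.00)
P3 → Zeta (d²=15384337.00)
P4 → Theta (d²=2728386.00)
P5 → Mu (d²=17250325.00)

Alpha, Eta, Zeta, Theta, Mu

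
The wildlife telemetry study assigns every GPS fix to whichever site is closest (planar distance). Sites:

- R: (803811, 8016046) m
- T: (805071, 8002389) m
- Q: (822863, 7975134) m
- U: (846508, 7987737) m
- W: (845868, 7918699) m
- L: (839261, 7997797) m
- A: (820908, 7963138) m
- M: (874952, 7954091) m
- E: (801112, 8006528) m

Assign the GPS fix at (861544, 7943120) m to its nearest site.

Squared distances to each site:
R: 8651300765.000; T: 6702014090.000; Q: 2521115957.000; U: 2216757985.000; W: 842122217.000; L: 3486106418.000; A: 2052004820.000; M: 300137305.000; E: 7672601088.000.
Minimum at M.

M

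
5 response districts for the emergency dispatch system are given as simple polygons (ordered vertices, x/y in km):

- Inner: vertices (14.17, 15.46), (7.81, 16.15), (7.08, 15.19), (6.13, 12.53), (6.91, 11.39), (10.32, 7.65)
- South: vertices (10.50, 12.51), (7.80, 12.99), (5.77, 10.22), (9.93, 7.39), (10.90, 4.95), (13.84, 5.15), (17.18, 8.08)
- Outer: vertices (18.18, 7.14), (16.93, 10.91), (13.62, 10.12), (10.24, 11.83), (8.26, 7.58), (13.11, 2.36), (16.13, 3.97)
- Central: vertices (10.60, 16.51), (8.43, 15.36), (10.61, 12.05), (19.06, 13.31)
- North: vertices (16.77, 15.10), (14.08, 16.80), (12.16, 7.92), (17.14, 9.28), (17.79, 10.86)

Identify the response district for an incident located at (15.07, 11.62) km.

North

Cast a ray rightward from (15.07, 11.62). For each polygon, the edges (by vertex number in listed order) whose endpoints lie on opposite sides of y = 11.62, where each meets that height, and whether that is right or left of the point:
Inner: 4–5 at x≈6.753 (left), 6–1 at x≈12.277 (left) → 0 crossings.
South: 2–3 at x≈6.796 (left), 7–1 at x≈11.842 (left) → 0 crossings.
Outer: 3–4 at x≈10.655 (left), 4–5 at x≈10.142 (left) → 0 crossings.
Central: no edge straddles that height → 0 crossings.
North: 2–3 at x≈12.960 (left), 5–1 at x≈17.607 (right) → 1 crossing.
Only North has an odd count, so the point is inside North.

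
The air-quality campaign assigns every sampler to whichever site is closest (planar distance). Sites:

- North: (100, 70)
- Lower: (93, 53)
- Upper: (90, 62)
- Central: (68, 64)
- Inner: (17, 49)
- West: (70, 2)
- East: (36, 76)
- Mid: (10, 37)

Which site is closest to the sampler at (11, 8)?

Mid

Squared distances to each site:
North: 11765.000; Lower: 8749.000; Upper: 9157.000; Central: 6385.000; Inner: 1717.000; West: 3517.000; East: 5249.000; Mid: 842.000.
Minimum at Mid.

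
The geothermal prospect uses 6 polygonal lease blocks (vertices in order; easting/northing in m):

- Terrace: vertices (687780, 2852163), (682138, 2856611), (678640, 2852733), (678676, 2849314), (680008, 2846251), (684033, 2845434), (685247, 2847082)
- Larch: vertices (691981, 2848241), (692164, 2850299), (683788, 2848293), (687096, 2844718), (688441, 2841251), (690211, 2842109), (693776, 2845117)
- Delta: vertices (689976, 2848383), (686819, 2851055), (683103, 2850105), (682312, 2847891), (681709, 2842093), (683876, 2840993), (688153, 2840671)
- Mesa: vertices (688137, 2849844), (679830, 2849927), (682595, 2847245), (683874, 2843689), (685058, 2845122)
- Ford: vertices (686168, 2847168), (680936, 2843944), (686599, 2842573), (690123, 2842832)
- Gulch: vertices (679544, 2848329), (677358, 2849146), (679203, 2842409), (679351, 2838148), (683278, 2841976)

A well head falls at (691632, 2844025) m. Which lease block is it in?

Cast a ray rightward from (691632, 2844025). For each polygon, the edges (by vertex number in listed order) whose endpoints lie on opposite sides of northing = 2844025, where each meets that height, and whether that is right or left of the point:
Terrace: no edge straddles that height → 0 crossings.
Larch: 4–5 at easting≈687364.8 (left), 6–7 at easting≈692481.8 (right) → 1 crossing.
Delta: 4–5 at easting≈681909.9 (left), 7–1 at easting≈688945.8 (left) → 0 crossings.
Mesa: 3–4 at easting≈683753.1 (left), 4–5 at easting≈684151.6 (left) → 0 crossings.
Ford: 1–2 at easting≈681067.4 (left), 4–1 at easting≈689034.8 (left) → 0 crossings.
Gulch: 2–3 at easting≈678760.4 (left), 5–1 at easting≈682073.7 (left) → 0 crossings.
Only Larch has an odd count, so the point is inside Larch.

Larch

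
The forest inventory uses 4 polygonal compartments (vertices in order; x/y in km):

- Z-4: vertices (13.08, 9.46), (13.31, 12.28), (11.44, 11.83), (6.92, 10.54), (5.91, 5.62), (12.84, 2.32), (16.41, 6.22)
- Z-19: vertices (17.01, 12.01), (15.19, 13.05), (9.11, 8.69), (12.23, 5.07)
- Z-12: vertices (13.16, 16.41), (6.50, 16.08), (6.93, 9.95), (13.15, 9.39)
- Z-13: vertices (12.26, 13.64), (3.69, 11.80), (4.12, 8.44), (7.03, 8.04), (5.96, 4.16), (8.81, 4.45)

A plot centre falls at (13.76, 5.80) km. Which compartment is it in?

Cast a ray rightward from (13.76, 5.80). For each polygon, the edges (by vertex number in listed order) whose endpoints lie on opposite sides of y = 5.80, where each meets that height, and whether that is right or left of the point:
Z-4: 4–5 at x≈5.947 (left), 6–7 at x≈16.026 (right) → 1 crossing.
Z-19: 3–4 at x≈11.601 (left), 4–1 at x≈12.733 (left) → 0 crossings.
Z-12: no edge straddles that height → 0 crossings.
Z-13: 4–5 at x≈6.412 (left), 6–1 at x≈9.317 (left) → 0 crossings.
Only Z-4 has an odd count, so the point is inside Z-4.

Z-4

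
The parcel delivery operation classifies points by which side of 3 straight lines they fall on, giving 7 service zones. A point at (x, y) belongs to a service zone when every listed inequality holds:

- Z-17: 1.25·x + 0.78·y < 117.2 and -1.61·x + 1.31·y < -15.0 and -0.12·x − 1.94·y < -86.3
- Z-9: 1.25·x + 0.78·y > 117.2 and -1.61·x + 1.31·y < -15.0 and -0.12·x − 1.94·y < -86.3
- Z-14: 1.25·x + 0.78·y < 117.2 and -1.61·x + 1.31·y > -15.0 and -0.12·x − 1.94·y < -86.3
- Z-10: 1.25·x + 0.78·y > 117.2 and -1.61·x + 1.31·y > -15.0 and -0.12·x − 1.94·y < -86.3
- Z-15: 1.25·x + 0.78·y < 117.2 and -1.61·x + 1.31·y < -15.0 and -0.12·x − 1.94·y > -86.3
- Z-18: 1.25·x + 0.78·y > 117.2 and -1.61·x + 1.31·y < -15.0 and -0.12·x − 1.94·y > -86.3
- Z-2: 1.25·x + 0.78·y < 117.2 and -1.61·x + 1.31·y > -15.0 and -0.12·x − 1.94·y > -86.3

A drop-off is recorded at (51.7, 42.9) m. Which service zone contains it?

Z-17

1.25·51.7 + 0.78·42.9 = 98.087, which is < 117.2
-1.61·51.7 + 1.31·42.9 = -27.038, which is < -15.0
-0.12·51.7 − 1.94·42.9 = -89.430, which is < -86.3
This sign pattern matches Z-17.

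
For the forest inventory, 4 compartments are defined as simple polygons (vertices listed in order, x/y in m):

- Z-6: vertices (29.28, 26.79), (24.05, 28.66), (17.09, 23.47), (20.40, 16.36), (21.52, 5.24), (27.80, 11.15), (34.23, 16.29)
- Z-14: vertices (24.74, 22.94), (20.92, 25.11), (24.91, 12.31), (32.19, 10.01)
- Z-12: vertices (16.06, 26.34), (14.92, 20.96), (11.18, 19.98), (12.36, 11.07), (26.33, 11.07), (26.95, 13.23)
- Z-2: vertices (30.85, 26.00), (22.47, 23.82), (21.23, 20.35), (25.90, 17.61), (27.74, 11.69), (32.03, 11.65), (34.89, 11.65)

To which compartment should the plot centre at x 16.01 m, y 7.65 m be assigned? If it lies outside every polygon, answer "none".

none

Cast a ray rightward from (16.01, 7.65). For each polygon, the edges (by vertex number in listed order) whose endpoints lie on opposite sides of y = 7.65, where each meets that height, and whether that is right or left of the point:
Z-6: 4–5 at x≈21.277 (right), 5–6 at x≈24.081 (right) → 2 crossings.
Z-14: no edge straddles that height → 0 crossings.
Z-12: no edge straddles that height → 0 crossings.
Z-2: no edge straddles that height → 0 crossings.
All counts are even, so the point lies outside every listed polygon.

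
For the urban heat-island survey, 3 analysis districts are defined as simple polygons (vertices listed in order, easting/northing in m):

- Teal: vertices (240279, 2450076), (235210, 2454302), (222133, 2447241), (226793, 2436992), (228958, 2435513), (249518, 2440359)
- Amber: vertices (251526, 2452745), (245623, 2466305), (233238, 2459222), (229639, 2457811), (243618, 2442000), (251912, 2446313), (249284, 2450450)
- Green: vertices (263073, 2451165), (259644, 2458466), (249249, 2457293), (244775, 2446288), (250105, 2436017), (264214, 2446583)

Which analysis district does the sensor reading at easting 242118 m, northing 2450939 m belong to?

Cast a ray rightward from (242118, 2450939). For each polygon, the edges (by vertex number in listed order) whose endpoints lie on opposite sides of northing = 2450939, where each meets that height, and whether that is right or left of the point:
Teal: 1–2 at easting≈239243.8 (left), 2–3 at easting≈228981.7 (left) → 0 crossings.
Amber: 4–5 at easting≈235714.8 (left), 7–1 at easting≈249761.7 (right) → 1 crossing.
Green: 3–4 at easting≈246665.8 (right), 6–1 at easting≈263129.3 (right) → 2 crossings.
Only Amber has an odd count, so the point is inside Amber.

Amber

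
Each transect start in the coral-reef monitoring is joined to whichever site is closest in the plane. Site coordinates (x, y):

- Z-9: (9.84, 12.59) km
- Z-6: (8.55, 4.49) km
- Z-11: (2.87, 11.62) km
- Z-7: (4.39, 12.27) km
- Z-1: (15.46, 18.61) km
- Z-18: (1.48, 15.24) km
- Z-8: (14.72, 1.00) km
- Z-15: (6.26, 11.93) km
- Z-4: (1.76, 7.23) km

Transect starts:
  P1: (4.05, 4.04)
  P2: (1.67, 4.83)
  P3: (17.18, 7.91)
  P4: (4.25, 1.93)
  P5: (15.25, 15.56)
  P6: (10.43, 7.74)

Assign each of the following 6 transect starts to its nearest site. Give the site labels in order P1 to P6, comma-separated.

P1 → Z-4 (d²=15.42)
P2 → Z-4 (d²=5.77)
P3 → Z-8 (d²=53.80)
P4 → Z-6 (d²=25.04)
P5 → Z-1 (d²=9.35)
P6 → Z-6 (d²=14.10)

Z-4, Z-4, Z-8, Z-6, Z-1, Z-6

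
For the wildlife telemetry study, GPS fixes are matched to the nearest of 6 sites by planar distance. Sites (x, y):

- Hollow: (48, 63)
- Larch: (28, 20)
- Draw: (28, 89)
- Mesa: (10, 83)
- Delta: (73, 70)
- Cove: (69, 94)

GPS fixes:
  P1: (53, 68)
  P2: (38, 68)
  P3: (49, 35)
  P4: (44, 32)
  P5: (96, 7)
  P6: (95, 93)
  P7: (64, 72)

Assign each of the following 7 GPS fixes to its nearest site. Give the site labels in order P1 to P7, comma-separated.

P1 → Hollow (d²=50.00)
P2 → Hollow (d²=125.00)
P3 → Larch (d²=666.00)
P4 → Larch (d²=400.00)
P5 → Delta (d²=4498.00)
P6 → Cove (d²=677.00)
P7 → Delta (d²=85.00)

Hollow, Hollow, Larch, Larch, Delta, Cove, Delta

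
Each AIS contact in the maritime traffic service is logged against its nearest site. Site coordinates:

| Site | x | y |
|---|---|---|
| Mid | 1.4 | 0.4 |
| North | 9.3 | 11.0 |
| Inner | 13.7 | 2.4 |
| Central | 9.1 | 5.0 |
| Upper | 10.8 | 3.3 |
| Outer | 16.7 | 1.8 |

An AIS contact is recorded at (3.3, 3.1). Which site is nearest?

Squared distances to each site:
Mid: 10.900; North: 98.410; Inner: 108.650; Central: 37.250; Upper: 56.290; Outer: 181.250.
Minimum at Mid.

Mid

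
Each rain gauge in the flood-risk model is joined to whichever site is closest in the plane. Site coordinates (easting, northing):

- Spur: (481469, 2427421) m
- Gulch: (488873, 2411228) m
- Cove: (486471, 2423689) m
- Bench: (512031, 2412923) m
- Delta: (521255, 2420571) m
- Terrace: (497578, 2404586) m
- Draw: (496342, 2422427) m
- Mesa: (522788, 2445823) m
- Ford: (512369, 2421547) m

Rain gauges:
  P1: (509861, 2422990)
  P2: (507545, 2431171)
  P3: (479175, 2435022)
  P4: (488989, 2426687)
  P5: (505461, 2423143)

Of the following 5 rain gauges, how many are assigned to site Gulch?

0

P1 → Ford
P2 → Ford
P3 → Spur
P4 → Cove
P5 → Ford
0 of the 5 go to Gulch.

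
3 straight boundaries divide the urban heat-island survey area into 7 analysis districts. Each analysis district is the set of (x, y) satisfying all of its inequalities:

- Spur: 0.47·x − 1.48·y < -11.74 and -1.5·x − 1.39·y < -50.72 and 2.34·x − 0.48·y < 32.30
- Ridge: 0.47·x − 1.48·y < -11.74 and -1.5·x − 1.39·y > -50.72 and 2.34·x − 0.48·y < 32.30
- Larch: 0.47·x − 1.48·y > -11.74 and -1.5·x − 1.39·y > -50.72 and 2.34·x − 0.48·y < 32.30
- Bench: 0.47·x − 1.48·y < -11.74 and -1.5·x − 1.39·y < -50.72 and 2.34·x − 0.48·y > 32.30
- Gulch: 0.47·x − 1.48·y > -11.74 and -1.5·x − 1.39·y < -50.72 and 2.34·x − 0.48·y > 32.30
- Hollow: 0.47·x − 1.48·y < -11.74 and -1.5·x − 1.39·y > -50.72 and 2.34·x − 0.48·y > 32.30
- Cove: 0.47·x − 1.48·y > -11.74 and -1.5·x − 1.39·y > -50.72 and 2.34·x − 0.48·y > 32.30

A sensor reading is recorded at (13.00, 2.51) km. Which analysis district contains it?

Larch

0.47·13.00 − 1.48·2.51 = 2.395, which is > -11.74
-1.5·13.00 − 1.39·2.51 = -22.989, which is > -50.72
2.34·13.00 − 0.48·2.51 = 29.215, which is < 32.30
This sign pattern matches Larch.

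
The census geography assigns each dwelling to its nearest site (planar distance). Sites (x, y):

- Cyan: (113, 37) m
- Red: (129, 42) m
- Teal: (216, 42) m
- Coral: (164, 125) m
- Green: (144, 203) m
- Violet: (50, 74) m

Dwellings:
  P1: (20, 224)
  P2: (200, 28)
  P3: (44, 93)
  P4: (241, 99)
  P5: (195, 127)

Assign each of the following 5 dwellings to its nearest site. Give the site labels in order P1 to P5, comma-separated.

Green, Teal, Violet, Teal, Coral

P1 → Green (d²=15817.00)
P2 → Teal (d²=452.00)
P3 → Violet (d²=397.00)
P4 → Teal (d²=3874.00)
P5 → Coral (d²=965.00)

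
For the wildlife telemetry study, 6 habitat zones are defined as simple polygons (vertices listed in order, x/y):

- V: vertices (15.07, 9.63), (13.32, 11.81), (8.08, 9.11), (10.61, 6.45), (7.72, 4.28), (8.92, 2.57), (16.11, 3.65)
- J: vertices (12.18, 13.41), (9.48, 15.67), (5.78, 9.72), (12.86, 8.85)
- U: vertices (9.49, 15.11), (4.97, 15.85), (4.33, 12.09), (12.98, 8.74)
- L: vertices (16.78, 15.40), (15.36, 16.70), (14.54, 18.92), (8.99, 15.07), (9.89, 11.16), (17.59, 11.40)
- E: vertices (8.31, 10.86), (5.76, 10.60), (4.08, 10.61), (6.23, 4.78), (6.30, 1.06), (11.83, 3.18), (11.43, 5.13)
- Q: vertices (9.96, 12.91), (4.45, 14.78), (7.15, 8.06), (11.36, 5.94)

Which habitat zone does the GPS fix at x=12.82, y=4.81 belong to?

Cast a ray rightward from (12.82, 4.81). For each polygon, the edges (by vertex number in listed order) whose endpoints lie on opposite sides of y = 4.81, where each meets that height, and whether that is right or left of the point:
V: 4–5 at x≈8.426 (left), 7–1 at x≈15.908 (right) → 1 crossing.
J: no edge straddles that height → 0 crossings.
U: no edge straddles that height → 0 crossings.
L: no edge straddles that height → 0 crossings.
E: 3–4 at x≈6.219 (left), 6–7 at x≈11.496 (left) → 0 crossings.
Q: no edge straddles that height → 0 crossings.
Only V has an odd count, so the point is inside V.

V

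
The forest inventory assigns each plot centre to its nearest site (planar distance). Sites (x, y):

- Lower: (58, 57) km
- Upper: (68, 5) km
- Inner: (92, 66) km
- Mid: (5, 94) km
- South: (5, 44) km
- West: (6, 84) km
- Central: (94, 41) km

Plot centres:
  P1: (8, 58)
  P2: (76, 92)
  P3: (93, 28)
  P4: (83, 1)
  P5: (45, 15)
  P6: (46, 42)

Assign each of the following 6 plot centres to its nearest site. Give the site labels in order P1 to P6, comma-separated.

P1 → South (d²=205.00)
P2 → Inner (d²=932.00)
P3 → Central (d²=170.00)
P4 → Upper (d²=241.00)
P5 → Upper (d²=629.00)
P6 → Lower (d²=369.00)

South, Inner, Central, Upper, Upper, Lower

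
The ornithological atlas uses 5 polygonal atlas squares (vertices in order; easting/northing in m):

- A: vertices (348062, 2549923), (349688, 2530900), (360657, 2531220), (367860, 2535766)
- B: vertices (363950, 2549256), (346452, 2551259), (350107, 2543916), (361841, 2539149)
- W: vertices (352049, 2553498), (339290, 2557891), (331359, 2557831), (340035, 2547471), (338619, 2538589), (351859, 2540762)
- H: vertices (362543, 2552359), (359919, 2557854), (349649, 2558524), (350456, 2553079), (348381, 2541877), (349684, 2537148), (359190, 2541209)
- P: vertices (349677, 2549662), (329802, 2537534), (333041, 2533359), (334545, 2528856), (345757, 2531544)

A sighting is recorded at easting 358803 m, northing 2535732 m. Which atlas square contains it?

Cast a ray rightward from (358803, 2535732). For each polygon, the edges (by vertex number in listed order) whose endpoints lie on opposite sides of northing = 2535732, where each meets that height, and whether that is right or left of the point:
A: 1–2 at easting≈349275.0 (left), 3–4 at easting≈367806.1 (right) → 1 crossing.
B: no edge straddles that height → 0 crossings.
W: no edge straddles that height → 0 crossings.
H: no edge straddles that height → 0 crossings.
P: 2–3 at easting≈331200.0 (left), 5–1 at easting≈346663.1 (left) → 0 crossings.
Only A has an odd count, so the point is inside A.

A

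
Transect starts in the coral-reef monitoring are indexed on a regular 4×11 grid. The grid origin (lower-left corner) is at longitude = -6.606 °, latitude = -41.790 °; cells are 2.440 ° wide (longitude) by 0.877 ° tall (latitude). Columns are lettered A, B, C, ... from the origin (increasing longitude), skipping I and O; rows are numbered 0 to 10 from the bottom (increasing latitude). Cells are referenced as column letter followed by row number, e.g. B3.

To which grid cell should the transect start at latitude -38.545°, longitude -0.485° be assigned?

C3

Column index: ⌊(-0.485 − -6.606) / 2.440⌋ = ⌊2.509⌋ = 2 → column C
Row offset from origin: ⌊(-38.545 − -41.790) / 0.877⌋ = ⌊3.700⌋ = 3 → row 3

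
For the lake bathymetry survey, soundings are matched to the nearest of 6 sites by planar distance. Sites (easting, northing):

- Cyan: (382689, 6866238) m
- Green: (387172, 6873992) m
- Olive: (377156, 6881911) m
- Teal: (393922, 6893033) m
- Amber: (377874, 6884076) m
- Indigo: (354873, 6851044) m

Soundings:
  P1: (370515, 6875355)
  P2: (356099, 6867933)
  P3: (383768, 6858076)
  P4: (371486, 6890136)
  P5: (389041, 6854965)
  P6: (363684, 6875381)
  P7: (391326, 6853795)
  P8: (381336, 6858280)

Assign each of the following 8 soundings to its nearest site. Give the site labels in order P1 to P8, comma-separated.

P1 → Olive (d²=87084017.00)
P2 → Indigo (d²=286741397.00)
P3 → Cyan (d²=67782485.00)
P4 → Amber (d²=77530144.00)
P5 → Cyan (d²=167428433.00)
P6 → Olive (d²=224135684.00)
P7 → Cyan (d²=229426018.00)
P8 → Cyan (d²=65160373.00)

Olive, Indigo, Cyan, Amber, Cyan, Olive, Cyan, Cyan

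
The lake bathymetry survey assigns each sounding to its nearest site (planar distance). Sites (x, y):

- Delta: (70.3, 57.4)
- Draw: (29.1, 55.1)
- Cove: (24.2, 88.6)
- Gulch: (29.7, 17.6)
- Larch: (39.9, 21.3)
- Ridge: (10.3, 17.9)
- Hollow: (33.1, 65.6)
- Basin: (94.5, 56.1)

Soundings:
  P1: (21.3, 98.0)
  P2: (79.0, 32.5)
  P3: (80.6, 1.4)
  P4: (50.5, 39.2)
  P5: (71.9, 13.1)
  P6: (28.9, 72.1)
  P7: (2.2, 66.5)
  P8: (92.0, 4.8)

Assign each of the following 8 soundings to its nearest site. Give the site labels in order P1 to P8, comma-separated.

Cove, Delta, Larch, Larch, Larch, Hollow, Draw, Basin

P1 → Cove (d²=96.77)
P2 → Delta (d²=695.70)
P3 → Larch (d²=2052.50)
P4 → Larch (d²=432.77)
P5 → Larch (d²=1091.24)
P6 → Hollow (d²=59.89)
P7 → Draw (d²=853.57)
P8 → Basin (d²=2637.94)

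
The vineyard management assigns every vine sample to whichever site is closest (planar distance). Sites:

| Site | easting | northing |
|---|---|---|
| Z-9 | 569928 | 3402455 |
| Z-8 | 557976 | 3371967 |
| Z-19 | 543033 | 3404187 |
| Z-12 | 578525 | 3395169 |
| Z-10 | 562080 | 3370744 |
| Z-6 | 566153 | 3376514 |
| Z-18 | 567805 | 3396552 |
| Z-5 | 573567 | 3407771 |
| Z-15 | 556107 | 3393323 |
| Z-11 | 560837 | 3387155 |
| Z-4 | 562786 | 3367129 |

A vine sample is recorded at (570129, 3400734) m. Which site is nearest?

Z-9

Squared distances to each site:
Z-9: 3002242.000; Z-8: 975235698.000; Z-19: 746116425.000; Z-12: 101462041.000; Z-10: 964186501.000; Z-6: 602416976.000; Z-18: 22890100.000; Z-5: 61339213.000; Z-15: 251539405.000; Z-11: 270730505.000; Z-4: 1183215674.000.
Minimum at Z-9.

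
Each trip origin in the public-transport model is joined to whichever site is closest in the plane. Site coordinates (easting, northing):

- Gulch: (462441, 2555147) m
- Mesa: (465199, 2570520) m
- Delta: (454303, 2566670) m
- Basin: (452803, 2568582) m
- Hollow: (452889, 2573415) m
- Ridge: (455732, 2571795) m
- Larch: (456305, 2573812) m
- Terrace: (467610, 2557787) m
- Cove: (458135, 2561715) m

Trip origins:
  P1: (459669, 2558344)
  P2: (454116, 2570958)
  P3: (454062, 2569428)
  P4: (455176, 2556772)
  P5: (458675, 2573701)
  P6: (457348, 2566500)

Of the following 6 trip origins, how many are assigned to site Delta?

P1 → Cove
P2 → Ridge
P3 → Basin
P4 → Cove
P5 → Larch
P6 → Delta
1 of the 6 goes to Delta.

1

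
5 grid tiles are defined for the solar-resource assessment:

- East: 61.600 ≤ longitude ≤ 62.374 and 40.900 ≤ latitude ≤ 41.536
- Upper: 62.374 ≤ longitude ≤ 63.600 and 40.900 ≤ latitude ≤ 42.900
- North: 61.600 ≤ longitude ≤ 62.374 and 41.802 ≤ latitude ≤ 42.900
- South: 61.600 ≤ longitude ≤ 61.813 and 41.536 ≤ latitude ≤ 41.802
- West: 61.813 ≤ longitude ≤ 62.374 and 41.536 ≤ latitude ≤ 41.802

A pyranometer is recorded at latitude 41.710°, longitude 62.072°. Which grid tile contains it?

The point has longitude = 62.072 and latitude = 41.710.
Only West satisfies 61.813 ≤ longitude ≤ 62.374 and 41.536 ≤ latitude ≤ 41.802.

West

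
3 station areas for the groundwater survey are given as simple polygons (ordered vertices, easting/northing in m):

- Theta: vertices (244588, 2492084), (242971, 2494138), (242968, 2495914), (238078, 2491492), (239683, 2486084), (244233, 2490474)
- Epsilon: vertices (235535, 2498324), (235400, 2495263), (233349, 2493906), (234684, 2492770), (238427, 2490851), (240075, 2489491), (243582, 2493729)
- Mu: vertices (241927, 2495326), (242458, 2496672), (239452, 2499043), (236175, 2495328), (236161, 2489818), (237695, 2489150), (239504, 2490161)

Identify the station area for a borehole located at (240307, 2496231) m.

Cast a ray rightward from (240307, 2496231). For each polygon, the edges (by vertex number in listed order) whose endpoints lie on opposite sides of northing = 2496231, where each meets that height, and whether that is right or left of the point:
Theta: no edge straddles that height → 0 crossings.
Epsilon: 1–2 at easting≈235442.7 (left), 7–1 at easting≈239200.4 (left) → 0 crossings.
Mu: 1–2 at easting≈242284.0 (right), 3–4 at easting≈236971.5 (left) → 1 crossing.
Only Mu has an odd count, so the point is inside Mu.

Mu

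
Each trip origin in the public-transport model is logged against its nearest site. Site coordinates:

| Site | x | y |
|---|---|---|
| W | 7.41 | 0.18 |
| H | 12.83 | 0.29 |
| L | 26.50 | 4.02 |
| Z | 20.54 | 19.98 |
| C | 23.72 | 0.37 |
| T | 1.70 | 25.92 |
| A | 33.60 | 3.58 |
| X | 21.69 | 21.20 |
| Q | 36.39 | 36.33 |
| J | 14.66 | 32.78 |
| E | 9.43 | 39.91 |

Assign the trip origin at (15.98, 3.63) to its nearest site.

Squared distances to each site:
W: 85.347; H: 21.078; L: 110.822; Z: 288.116; C: 70.535; T: 700.763; A: 310.467; X: 341.309; Q: 1485.858; J: 851.465; E: 1359.141.
Minimum at H.

H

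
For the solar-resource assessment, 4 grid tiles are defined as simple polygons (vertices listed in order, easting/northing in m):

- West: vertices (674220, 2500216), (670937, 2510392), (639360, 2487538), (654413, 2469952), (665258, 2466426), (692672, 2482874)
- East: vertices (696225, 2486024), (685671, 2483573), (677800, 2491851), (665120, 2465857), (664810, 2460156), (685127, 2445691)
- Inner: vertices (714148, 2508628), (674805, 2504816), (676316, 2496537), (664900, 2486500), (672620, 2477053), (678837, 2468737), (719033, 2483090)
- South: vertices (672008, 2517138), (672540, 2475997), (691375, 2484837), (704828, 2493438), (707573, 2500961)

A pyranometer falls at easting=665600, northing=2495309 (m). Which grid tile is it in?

West

Cast a ray rightward from (665600, 2495309). For each polygon, the edges (by vertex number in listed order) whose endpoints lie on opposite sides of northing = 2495309, where each meets that height, and whether that is right or left of the point:
West: 2–3 at easting≈650097.1 (left), 6–1 at easting≈679441.1 (right) → 1 crossing.
East: no edge straddles that height → 0 crossings.
Inner: 3–4 at easting≈674919.3 (right), 7–1 at easting≈716695.7 (right) → 2 crossings.
South: 1–2 at easting≈672290.3 (right), 4–5 at easting≈705510.7 (right) → 2 crossings.
Only West has an odd count, so the point is inside West.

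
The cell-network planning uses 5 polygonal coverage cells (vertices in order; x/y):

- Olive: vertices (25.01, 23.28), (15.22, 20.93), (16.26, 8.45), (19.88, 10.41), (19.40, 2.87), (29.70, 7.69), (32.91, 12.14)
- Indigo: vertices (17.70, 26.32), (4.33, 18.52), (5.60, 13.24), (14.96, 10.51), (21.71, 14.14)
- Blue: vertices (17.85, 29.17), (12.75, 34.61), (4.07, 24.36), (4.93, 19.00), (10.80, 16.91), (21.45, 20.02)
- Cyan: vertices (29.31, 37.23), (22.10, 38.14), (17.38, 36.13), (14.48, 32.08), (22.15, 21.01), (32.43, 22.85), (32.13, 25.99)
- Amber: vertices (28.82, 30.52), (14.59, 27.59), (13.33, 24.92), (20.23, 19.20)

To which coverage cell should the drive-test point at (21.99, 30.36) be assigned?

Cast a ray rightward from (21.99, 30.36). For each polygon, the edges (by vertex number in listed order) whose endpoints lie on opposite sides of y = 30.36, where each meets that height, and whether that is right or left of the point:
Olive: no edge straddles that height → 0 crossings.
Indigo: no edge straddles that height → 0 crossings.
Blue: 1–2 at x≈16.734 (left), 2–3 at x≈9.151 (left) → 0 crossings.
Cyan: 4–5 at x≈15.672 (left), 7–1 at x≈31.034 (right) → 1 crossing.
Amber: 1–2 at x≈28.043 (right), 4–1 at x≈28.699 (right) → 2 crossings.
Only Cyan has an odd count, so the point is inside Cyan.

Cyan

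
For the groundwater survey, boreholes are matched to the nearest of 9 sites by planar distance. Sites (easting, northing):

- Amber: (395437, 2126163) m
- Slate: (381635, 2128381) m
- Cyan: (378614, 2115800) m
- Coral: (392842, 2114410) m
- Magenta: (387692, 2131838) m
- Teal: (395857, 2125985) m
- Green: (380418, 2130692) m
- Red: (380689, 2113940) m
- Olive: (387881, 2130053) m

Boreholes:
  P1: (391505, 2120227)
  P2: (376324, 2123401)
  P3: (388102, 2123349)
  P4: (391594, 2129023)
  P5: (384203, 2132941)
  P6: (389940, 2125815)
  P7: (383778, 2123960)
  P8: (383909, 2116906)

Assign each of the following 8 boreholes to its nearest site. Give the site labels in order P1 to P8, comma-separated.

P1 → Coral (d²=35625058.00)
P2 → Slate (d²=53007121.00)
P3 → Olive (d²=44992457.00)
P4 → Olive (d²=14847269.00)
P5 → Magenta (d²=13389730.00)
P6 → Olive (d²=22200125.00)
P7 → Slate (d²=24137690.00)
P8 → Red (d²=19165556.00)

Coral, Slate, Olive, Olive, Magenta, Olive, Slate, Red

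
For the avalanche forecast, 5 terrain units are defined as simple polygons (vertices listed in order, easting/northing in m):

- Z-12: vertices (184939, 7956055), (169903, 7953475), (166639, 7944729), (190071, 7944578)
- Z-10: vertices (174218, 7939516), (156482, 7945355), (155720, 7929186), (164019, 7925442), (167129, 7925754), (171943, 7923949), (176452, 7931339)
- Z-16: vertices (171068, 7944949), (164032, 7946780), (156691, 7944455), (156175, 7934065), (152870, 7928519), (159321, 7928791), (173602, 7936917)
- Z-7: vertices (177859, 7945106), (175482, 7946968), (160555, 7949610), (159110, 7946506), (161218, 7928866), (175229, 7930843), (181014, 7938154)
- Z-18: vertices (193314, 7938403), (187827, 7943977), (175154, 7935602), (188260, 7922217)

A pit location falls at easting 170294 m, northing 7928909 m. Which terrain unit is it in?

Z-10

Cast a ray rightward from (170294, 7928909). For each polygon, the edges (by vertex number in listed order) whose endpoints lie on opposite sides of northing = 7928909, where each meets that height, and whether that is right or left of the point:
Z-12: no edge straddles that height → 0 crossings.
Z-10: 3–4 at easting≈156334.0 (left), 6–7 at easting≈174969.3 (right) → 1 crossing.
Z-16: 4–5 at easting≈153102.4 (left), 6–7 at easting≈159528.4 (left) → 0 crossings.
Z-7: 4–5 at easting≈161212.9 (left), 5–6 at easting≈161522.7 (left) → 0 crossings.
Z-18: 3–4 at easting≈181707.5 (right), 4–1 at easting≈190349.5 (right) → 2 crossings.
Only Z-10 has an odd count, so the point is inside Z-10.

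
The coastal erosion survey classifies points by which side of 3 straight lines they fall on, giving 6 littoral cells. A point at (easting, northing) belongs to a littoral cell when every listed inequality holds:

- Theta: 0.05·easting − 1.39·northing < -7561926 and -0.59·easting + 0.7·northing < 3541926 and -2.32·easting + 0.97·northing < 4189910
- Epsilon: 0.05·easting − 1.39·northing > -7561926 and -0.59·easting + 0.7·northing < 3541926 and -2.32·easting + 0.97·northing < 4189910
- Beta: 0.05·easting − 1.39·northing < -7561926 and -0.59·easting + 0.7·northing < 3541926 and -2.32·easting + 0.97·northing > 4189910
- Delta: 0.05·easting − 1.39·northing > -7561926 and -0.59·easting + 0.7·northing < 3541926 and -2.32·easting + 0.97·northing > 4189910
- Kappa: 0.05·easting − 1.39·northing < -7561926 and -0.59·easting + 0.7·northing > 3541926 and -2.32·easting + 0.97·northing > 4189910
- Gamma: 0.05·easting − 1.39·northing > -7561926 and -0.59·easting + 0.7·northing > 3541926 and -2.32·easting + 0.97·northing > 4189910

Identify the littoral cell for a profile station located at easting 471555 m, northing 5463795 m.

0.05·471555 − 1.39·5463795 = -7571097.300, which is < -7561926
-0.59·471555 + 0.7·5463795 = 3546439.050, which is > 3541926
-2.32·471555 + 0.97·5463795 = 4205873.550, which is > 4189910
This sign pattern matches Kappa.

Kappa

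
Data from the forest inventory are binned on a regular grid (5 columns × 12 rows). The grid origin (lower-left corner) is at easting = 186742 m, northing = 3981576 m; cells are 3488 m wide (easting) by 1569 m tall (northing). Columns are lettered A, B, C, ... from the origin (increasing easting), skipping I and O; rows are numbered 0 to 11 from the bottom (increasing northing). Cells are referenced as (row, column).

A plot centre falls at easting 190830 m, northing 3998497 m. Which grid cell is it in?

(10, B)

Column index: ⌊(190830 − 186742) / 3488⌋ = ⌊1.172⌋ = 1 → column B
Row offset from origin: ⌊(3998497 − 3981576) / 1569⌋ = ⌊10.785⌋ = 10 → row 10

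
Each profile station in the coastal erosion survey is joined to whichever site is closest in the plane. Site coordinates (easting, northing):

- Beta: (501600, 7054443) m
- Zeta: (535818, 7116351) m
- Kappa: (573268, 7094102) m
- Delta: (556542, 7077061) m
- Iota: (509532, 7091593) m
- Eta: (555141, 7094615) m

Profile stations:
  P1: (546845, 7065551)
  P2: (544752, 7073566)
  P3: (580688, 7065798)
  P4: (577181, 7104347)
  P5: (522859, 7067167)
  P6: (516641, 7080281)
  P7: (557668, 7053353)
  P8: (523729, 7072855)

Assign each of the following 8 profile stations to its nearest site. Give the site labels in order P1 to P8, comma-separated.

Delta, Delta, Delta, Kappa, Beta, Iota, Delta, Iota

P1 → Delta (d²=226511909.00)
P2 → Delta (d²=151219125.00)
P3 → Delta (d²=709884485.00)
P4 → Kappa (d²=120271594.00)
P5 → Beta (d²=613845257.00)
P6 → Iota (d²=178499225.00)
P7 → Delta (d²=563337140.00)
P8 → Iota (d²=552667453.00)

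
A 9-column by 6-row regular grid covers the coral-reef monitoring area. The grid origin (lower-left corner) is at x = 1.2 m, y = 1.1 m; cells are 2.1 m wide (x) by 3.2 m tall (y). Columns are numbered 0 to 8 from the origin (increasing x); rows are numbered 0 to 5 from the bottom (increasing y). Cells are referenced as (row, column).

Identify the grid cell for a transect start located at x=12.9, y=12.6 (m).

(3, 5)

Column index: ⌊(12.9 − 1.2) / 2.1⌋ = ⌊5.571⌋ = 5
Row offset from origin: ⌊(12.6 − 1.1) / 3.2⌋ = ⌊3.594⌋ = 3 → row 3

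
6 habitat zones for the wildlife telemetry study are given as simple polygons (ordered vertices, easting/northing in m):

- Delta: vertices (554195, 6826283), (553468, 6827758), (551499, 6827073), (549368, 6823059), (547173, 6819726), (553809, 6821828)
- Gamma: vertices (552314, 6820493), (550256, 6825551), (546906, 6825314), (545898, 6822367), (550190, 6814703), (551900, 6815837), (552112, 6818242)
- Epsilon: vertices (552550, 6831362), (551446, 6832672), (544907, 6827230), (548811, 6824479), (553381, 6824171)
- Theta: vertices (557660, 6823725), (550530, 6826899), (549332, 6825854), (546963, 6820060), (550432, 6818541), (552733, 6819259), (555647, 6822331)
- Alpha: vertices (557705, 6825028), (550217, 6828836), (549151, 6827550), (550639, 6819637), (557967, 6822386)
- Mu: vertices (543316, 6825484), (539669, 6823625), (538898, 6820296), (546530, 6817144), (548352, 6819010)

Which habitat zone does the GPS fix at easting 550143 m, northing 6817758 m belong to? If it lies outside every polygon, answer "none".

Cast a ray rightward from (550143, 6817758). For each polygon, the edges (by vertex number in listed order) whose endpoints lie on opposite sides of northing = 6817758, where each meets that height, and whether that is right or left of the point:
Delta: no edge straddles that height → 0 crossings.
Gamma: 4–5 at easting≈548479.1 (left), 6–7 at easting≈552069.3 (right) → 1 crossing.
Epsilon: no edge straddles that height → 0 crossings.
Theta: no edge straddles that height → 0 crossings.
Alpha: no edge straddles that height → 0 crossings.
Mu: 3–4 at easting≈545043.3 (left), 4–5 at easting≈547129.5 (left) → 0 crossings.
Only Gamma has an odd count, so the point is inside Gamma.

Gamma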